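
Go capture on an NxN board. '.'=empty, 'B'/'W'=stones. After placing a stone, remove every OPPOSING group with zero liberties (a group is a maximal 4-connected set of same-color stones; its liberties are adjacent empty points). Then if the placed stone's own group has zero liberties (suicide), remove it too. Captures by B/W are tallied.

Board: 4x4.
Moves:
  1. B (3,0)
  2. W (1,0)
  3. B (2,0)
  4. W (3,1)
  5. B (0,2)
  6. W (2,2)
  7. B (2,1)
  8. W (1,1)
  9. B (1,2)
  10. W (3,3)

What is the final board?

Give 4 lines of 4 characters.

Move 1: B@(3,0) -> caps B=0 W=0
Move 2: W@(1,0) -> caps B=0 W=0
Move 3: B@(2,0) -> caps B=0 W=0
Move 4: W@(3,1) -> caps B=0 W=0
Move 5: B@(0,2) -> caps B=0 W=0
Move 6: W@(2,2) -> caps B=0 W=0
Move 7: B@(2,1) -> caps B=0 W=0
Move 8: W@(1,1) -> caps B=0 W=3
Move 9: B@(1,2) -> caps B=0 W=3
Move 10: W@(3,3) -> caps B=0 W=3

Answer: ..B.
WWB.
..W.
.W.W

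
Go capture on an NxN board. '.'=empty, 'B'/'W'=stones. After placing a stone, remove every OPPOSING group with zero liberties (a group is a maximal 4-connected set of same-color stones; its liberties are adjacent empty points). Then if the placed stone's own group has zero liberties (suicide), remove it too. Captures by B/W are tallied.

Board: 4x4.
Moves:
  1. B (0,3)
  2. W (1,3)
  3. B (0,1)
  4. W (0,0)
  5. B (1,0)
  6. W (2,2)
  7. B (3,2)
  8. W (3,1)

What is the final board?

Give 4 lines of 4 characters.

Answer: .B.B
B..W
..W.
.WB.

Derivation:
Move 1: B@(0,3) -> caps B=0 W=0
Move 2: W@(1,3) -> caps B=0 W=0
Move 3: B@(0,1) -> caps B=0 W=0
Move 4: W@(0,0) -> caps B=0 W=0
Move 5: B@(1,0) -> caps B=1 W=0
Move 6: W@(2,2) -> caps B=1 W=0
Move 7: B@(3,2) -> caps B=1 W=0
Move 8: W@(3,1) -> caps B=1 W=0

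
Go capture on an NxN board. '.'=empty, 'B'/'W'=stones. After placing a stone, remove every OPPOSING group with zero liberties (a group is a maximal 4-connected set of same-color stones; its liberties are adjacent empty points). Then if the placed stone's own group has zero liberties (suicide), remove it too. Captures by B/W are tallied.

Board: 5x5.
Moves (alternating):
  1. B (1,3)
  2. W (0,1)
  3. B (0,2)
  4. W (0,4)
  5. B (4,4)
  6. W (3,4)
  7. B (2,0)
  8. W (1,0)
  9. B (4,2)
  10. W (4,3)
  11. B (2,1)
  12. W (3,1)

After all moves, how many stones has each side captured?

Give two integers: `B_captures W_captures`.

Answer: 0 1

Derivation:
Move 1: B@(1,3) -> caps B=0 W=0
Move 2: W@(0,1) -> caps B=0 W=0
Move 3: B@(0,2) -> caps B=0 W=0
Move 4: W@(0,4) -> caps B=0 W=0
Move 5: B@(4,4) -> caps B=0 W=0
Move 6: W@(3,4) -> caps B=0 W=0
Move 7: B@(2,0) -> caps B=0 W=0
Move 8: W@(1,0) -> caps B=0 W=0
Move 9: B@(4,2) -> caps B=0 W=0
Move 10: W@(4,3) -> caps B=0 W=1
Move 11: B@(2,1) -> caps B=0 W=1
Move 12: W@(3,1) -> caps B=0 W=1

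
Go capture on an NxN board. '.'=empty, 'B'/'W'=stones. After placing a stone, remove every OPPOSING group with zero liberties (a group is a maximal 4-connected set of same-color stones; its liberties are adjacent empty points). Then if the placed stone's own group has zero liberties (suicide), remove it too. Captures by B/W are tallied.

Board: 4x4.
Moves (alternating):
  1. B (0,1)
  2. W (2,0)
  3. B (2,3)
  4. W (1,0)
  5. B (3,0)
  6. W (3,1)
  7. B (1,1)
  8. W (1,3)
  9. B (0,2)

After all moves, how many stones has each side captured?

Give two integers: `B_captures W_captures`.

Move 1: B@(0,1) -> caps B=0 W=0
Move 2: W@(2,0) -> caps B=0 W=0
Move 3: B@(2,3) -> caps B=0 W=0
Move 4: W@(1,0) -> caps B=0 W=0
Move 5: B@(3,0) -> caps B=0 W=0
Move 6: W@(3,1) -> caps B=0 W=1
Move 7: B@(1,1) -> caps B=0 W=1
Move 8: W@(1,3) -> caps B=0 W=1
Move 9: B@(0,2) -> caps B=0 W=1

Answer: 0 1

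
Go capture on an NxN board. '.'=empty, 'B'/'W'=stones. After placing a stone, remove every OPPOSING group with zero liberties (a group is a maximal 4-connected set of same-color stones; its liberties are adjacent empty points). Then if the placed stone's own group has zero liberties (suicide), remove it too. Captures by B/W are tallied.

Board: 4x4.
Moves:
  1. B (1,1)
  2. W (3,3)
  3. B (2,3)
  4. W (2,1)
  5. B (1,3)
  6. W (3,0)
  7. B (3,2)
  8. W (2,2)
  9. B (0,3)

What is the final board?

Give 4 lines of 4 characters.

Answer: ...B
.B.B
.WWB
W.B.

Derivation:
Move 1: B@(1,1) -> caps B=0 W=0
Move 2: W@(3,3) -> caps B=0 W=0
Move 3: B@(2,3) -> caps B=0 W=0
Move 4: W@(2,1) -> caps B=0 W=0
Move 5: B@(1,3) -> caps B=0 W=0
Move 6: W@(3,0) -> caps B=0 W=0
Move 7: B@(3,2) -> caps B=1 W=0
Move 8: W@(2,2) -> caps B=1 W=0
Move 9: B@(0,3) -> caps B=1 W=0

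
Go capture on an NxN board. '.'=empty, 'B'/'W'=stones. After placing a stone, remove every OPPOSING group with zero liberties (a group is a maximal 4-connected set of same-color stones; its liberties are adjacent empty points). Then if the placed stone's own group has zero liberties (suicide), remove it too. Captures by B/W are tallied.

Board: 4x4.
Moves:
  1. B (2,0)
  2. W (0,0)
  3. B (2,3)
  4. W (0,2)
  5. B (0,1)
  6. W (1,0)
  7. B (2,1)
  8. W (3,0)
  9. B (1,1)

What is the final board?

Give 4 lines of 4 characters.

Move 1: B@(2,0) -> caps B=0 W=0
Move 2: W@(0,0) -> caps B=0 W=0
Move 3: B@(2,3) -> caps B=0 W=0
Move 4: W@(0,2) -> caps B=0 W=0
Move 5: B@(0,1) -> caps B=0 W=0
Move 6: W@(1,0) -> caps B=0 W=0
Move 7: B@(2,1) -> caps B=0 W=0
Move 8: W@(3,0) -> caps B=0 W=0
Move 9: B@(1,1) -> caps B=2 W=0

Answer: .BW.
.B..
BB.B
W...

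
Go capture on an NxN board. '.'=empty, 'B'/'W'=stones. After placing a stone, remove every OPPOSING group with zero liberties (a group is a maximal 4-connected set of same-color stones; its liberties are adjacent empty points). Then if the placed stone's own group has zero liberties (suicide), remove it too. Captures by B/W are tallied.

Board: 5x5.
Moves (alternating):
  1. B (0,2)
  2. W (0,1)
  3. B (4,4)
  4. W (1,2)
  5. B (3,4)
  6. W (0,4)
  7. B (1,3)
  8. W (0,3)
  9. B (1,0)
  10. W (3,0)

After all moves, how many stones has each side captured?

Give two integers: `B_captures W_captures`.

Move 1: B@(0,2) -> caps B=0 W=0
Move 2: W@(0,1) -> caps B=0 W=0
Move 3: B@(4,4) -> caps B=0 W=0
Move 4: W@(1,2) -> caps B=0 W=0
Move 5: B@(3,4) -> caps B=0 W=0
Move 6: W@(0,4) -> caps B=0 W=0
Move 7: B@(1,3) -> caps B=0 W=0
Move 8: W@(0,3) -> caps B=0 W=1
Move 9: B@(1,0) -> caps B=0 W=1
Move 10: W@(3,0) -> caps B=0 W=1

Answer: 0 1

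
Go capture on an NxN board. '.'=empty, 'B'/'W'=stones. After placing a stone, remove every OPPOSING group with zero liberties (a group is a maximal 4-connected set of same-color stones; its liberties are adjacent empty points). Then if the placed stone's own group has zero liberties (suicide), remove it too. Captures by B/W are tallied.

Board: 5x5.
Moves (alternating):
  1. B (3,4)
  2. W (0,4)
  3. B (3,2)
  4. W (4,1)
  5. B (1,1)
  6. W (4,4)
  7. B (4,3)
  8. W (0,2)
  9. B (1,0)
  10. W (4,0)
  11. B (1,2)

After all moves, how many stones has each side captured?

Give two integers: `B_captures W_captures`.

Answer: 1 0

Derivation:
Move 1: B@(3,4) -> caps B=0 W=0
Move 2: W@(0,4) -> caps B=0 W=0
Move 3: B@(3,2) -> caps B=0 W=0
Move 4: W@(4,1) -> caps B=0 W=0
Move 5: B@(1,1) -> caps B=0 W=0
Move 6: W@(4,4) -> caps B=0 W=0
Move 7: B@(4,3) -> caps B=1 W=0
Move 8: W@(0,2) -> caps B=1 W=0
Move 9: B@(1,0) -> caps B=1 W=0
Move 10: W@(4,0) -> caps B=1 W=0
Move 11: B@(1,2) -> caps B=1 W=0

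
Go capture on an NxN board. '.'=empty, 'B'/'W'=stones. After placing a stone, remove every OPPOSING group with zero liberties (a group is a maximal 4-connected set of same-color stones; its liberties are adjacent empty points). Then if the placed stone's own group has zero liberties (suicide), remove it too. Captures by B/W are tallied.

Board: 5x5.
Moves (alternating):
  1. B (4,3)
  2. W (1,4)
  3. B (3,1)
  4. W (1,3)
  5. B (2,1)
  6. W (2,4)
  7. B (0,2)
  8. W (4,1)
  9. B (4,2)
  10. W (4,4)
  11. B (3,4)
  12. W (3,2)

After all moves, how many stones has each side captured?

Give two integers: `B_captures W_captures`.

Answer: 1 0

Derivation:
Move 1: B@(4,3) -> caps B=0 W=0
Move 2: W@(1,4) -> caps B=0 W=0
Move 3: B@(3,1) -> caps B=0 W=0
Move 4: W@(1,3) -> caps B=0 W=0
Move 5: B@(2,1) -> caps B=0 W=0
Move 6: W@(2,4) -> caps B=0 W=0
Move 7: B@(0,2) -> caps B=0 W=0
Move 8: W@(4,1) -> caps B=0 W=0
Move 9: B@(4,2) -> caps B=0 W=0
Move 10: W@(4,4) -> caps B=0 W=0
Move 11: B@(3,4) -> caps B=1 W=0
Move 12: W@(3,2) -> caps B=1 W=0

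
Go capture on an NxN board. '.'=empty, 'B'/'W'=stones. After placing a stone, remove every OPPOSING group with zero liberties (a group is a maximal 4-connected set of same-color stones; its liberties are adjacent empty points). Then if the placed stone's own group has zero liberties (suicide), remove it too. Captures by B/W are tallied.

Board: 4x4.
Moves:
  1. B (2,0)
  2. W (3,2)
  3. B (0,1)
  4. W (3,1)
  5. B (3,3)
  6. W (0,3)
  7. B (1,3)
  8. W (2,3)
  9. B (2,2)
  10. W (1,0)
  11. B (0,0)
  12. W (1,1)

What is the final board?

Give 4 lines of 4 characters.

Move 1: B@(2,0) -> caps B=0 W=0
Move 2: W@(3,2) -> caps B=0 W=0
Move 3: B@(0,1) -> caps B=0 W=0
Move 4: W@(3,1) -> caps B=0 W=0
Move 5: B@(3,3) -> caps B=0 W=0
Move 6: W@(0,3) -> caps B=0 W=0
Move 7: B@(1,3) -> caps B=0 W=0
Move 8: W@(2,3) -> caps B=0 W=1
Move 9: B@(2,2) -> caps B=0 W=1
Move 10: W@(1,0) -> caps B=0 W=1
Move 11: B@(0,0) -> caps B=0 W=1
Move 12: W@(1,1) -> caps B=0 W=1

Answer: BB.W
WW.B
B.BW
.WW.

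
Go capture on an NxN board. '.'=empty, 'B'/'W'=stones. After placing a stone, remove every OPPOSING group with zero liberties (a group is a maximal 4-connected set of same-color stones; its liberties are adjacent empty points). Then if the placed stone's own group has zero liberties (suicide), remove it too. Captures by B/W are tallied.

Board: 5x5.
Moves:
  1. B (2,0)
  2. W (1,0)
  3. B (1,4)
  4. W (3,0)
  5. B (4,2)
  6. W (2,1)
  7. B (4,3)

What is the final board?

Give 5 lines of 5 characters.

Answer: .....
W...B
.W...
W....
..BB.

Derivation:
Move 1: B@(2,0) -> caps B=0 W=0
Move 2: W@(1,0) -> caps B=0 W=0
Move 3: B@(1,4) -> caps B=0 W=0
Move 4: W@(3,0) -> caps B=0 W=0
Move 5: B@(4,2) -> caps B=0 W=0
Move 6: W@(2,1) -> caps B=0 W=1
Move 7: B@(4,3) -> caps B=0 W=1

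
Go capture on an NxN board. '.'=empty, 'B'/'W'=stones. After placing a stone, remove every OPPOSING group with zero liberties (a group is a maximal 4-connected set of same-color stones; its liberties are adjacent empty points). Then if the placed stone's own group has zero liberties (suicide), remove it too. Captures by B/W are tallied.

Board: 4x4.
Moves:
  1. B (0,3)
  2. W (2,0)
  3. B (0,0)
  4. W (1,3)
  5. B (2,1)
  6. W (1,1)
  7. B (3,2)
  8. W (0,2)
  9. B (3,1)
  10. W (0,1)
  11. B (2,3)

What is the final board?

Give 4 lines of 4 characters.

Move 1: B@(0,3) -> caps B=0 W=0
Move 2: W@(2,0) -> caps B=0 W=0
Move 3: B@(0,0) -> caps B=0 W=0
Move 4: W@(1,3) -> caps B=0 W=0
Move 5: B@(2,1) -> caps B=0 W=0
Move 6: W@(1,1) -> caps B=0 W=0
Move 7: B@(3,2) -> caps B=0 W=0
Move 8: W@(0,2) -> caps B=0 W=1
Move 9: B@(3,1) -> caps B=0 W=1
Move 10: W@(0,1) -> caps B=0 W=1
Move 11: B@(2,3) -> caps B=0 W=1

Answer: BWW.
.W.W
WB.B
.BB.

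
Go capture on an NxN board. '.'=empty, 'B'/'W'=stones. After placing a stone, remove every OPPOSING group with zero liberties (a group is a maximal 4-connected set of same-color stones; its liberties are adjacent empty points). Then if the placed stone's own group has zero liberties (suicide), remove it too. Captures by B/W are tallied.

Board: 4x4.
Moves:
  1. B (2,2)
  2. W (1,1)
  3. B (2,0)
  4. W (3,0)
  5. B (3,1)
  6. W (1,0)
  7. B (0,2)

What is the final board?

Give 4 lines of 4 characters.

Move 1: B@(2,2) -> caps B=0 W=0
Move 2: W@(1,1) -> caps B=0 W=0
Move 3: B@(2,0) -> caps B=0 W=0
Move 4: W@(3,0) -> caps B=0 W=0
Move 5: B@(3,1) -> caps B=1 W=0
Move 6: W@(1,0) -> caps B=1 W=0
Move 7: B@(0,2) -> caps B=1 W=0

Answer: ..B.
WW..
B.B.
.B..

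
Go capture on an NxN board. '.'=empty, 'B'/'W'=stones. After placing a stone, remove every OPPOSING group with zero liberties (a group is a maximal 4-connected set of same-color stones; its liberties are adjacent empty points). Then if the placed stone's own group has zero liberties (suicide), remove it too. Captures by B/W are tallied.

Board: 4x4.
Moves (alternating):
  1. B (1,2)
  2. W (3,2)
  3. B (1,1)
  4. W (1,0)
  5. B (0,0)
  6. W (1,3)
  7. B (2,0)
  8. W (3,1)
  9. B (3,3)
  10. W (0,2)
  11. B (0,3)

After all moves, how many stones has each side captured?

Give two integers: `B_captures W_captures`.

Answer: 1 0

Derivation:
Move 1: B@(1,2) -> caps B=0 W=0
Move 2: W@(3,2) -> caps B=0 W=0
Move 3: B@(1,1) -> caps B=0 W=0
Move 4: W@(1,0) -> caps B=0 W=0
Move 5: B@(0,0) -> caps B=0 W=0
Move 6: W@(1,3) -> caps B=0 W=0
Move 7: B@(2,0) -> caps B=1 W=0
Move 8: W@(3,1) -> caps B=1 W=0
Move 9: B@(3,3) -> caps B=1 W=0
Move 10: W@(0,2) -> caps B=1 W=0
Move 11: B@(0,3) -> caps B=1 W=0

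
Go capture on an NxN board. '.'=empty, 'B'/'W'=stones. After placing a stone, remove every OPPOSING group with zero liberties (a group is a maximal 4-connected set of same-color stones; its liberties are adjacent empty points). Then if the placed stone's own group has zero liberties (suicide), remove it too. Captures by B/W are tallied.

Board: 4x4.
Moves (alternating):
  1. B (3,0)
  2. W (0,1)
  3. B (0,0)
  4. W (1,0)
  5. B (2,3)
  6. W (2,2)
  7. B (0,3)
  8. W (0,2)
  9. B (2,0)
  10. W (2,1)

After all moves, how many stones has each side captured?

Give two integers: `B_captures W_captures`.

Move 1: B@(3,0) -> caps B=0 W=0
Move 2: W@(0,1) -> caps B=0 W=0
Move 3: B@(0,0) -> caps B=0 W=0
Move 4: W@(1,0) -> caps B=0 W=1
Move 5: B@(2,3) -> caps B=0 W=1
Move 6: W@(2,2) -> caps B=0 W=1
Move 7: B@(0,3) -> caps B=0 W=1
Move 8: W@(0,2) -> caps B=0 W=1
Move 9: B@(2,0) -> caps B=0 W=1
Move 10: W@(2,1) -> caps B=0 W=1

Answer: 0 1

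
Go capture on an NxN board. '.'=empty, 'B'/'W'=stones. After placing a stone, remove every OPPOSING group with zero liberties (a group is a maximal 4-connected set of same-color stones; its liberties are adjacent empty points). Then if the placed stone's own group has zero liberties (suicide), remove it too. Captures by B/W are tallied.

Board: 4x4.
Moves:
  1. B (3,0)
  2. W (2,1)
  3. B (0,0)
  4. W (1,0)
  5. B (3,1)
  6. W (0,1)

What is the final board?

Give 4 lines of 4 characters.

Move 1: B@(3,0) -> caps B=0 W=0
Move 2: W@(2,1) -> caps B=0 W=0
Move 3: B@(0,0) -> caps B=0 W=0
Move 4: W@(1,0) -> caps B=0 W=0
Move 5: B@(3,1) -> caps B=0 W=0
Move 6: W@(0,1) -> caps B=0 W=1

Answer: .W..
W...
.W..
BB..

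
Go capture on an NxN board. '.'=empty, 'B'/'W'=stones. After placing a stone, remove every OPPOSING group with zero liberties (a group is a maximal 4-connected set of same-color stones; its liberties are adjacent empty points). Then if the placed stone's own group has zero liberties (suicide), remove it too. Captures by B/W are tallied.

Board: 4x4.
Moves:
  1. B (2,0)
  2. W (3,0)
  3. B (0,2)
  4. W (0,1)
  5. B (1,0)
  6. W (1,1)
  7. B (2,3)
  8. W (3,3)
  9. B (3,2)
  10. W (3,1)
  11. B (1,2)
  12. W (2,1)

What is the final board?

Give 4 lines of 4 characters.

Move 1: B@(2,0) -> caps B=0 W=0
Move 2: W@(3,0) -> caps B=0 W=0
Move 3: B@(0,2) -> caps B=0 W=0
Move 4: W@(0,1) -> caps B=0 W=0
Move 5: B@(1,0) -> caps B=0 W=0
Move 6: W@(1,1) -> caps B=0 W=0
Move 7: B@(2,3) -> caps B=0 W=0
Move 8: W@(3,3) -> caps B=0 W=0
Move 9: B@(3,2) -> caps B=1 W=0
Move 10: W@(3,1) -> caps B=1 W=0
Move 11: B@(1,2) -> caps B=1 W=0
Move 12: W@(2,1) -> caps B=1 W=0

Answer: .WB.
BWB.
BW.B
WWB.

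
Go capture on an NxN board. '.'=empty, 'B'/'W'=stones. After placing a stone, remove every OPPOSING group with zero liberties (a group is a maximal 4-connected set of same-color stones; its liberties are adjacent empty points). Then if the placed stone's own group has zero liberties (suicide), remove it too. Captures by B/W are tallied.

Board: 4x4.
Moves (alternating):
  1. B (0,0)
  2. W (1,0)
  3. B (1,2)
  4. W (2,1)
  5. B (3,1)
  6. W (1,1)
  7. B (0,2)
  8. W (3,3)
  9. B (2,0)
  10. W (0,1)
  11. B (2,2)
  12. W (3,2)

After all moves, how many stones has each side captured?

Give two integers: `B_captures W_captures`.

Move 1: B@(0,0) -> caps B=0 W=0
Move 2: W@(1,0) -> caps B=0 W=0
Move 3: B@(1,2) -> caps B=0 W=0
Move 4: W@(2,1) -> caps B=0 W=0
Move 5: B@(3,1) -> caps B=0 W=0
Move 6: W@(1,1) -> caps B=0 W=0
Move 7: B@(0,2) -> caps B=0 W=0
Move 8: W@(3,3) -> caps B=0 W=0
Move 9: B@(2,0) -> caps B=0 W=0
Move 10: W@(0,1) -> caps B=0 W=1
Move 11: B@(2,2) -> caps B=0 W=1
Move 12: W@(3,2) -> caps B=0 W=1

Answer: 0 1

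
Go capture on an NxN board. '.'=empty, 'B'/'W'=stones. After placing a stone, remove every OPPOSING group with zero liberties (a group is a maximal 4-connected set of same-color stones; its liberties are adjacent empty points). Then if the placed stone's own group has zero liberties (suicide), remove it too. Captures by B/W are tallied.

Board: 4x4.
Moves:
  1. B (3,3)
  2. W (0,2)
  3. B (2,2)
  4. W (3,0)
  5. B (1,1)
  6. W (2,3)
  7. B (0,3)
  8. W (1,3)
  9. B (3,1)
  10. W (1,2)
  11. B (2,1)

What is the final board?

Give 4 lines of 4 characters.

Move 1: B@(3,3) -> caps B=0 W=0
Move 2: W@(0,2) -> caps B=0 W=0
Move 3: B@(2,2) -> caps B=0 W=0
Move 4: W@(3,0) -> caps B=0 W=0
Move 5: B@(1,1) -> caps B=0 W=0
Move 6: W@(2,3) -> caps B=0 W=0
Move 7: B@(0,3) -> caps B=0 W=0
Move 8: W@(1,3) -> caps B=0 W=1
Move 9: B@(3,1) -> caps B=0 W=1
Move 10: W@(1,2) -> caps B=0 W=1
Move 11: B@(2,1) -> caps B=0 W=1

Answer: ..W.
.BWW
.BBW
WB.B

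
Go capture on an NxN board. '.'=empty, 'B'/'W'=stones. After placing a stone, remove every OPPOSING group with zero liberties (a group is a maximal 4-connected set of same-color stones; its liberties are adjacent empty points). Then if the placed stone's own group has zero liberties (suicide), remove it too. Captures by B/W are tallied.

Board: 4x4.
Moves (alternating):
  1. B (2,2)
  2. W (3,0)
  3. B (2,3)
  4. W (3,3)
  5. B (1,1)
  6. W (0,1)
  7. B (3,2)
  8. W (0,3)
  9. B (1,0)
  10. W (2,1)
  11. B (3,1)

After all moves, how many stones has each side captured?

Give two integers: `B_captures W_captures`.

Answer: 1 0

Derivation:
Move 1: B@(2,2) -> caps B=0 W=0
Move 2: W@(3,0) -> caps B=0 W=0
Move 3: B@(2,3) -> caps B=0 W=0
Move 4: W@(3,3) -> caps B=0 W=0
Move 5: B@(1,1) -> caps B=0 W=0
Move 6: W@(0,1) -> caps B=0 W=0
Move 7: B@(3,2) -> caps B=1 W=0
Move 8: W@(0,3) -> caps B=1 W=0
Move 9: B@(1,0) -> caps B=1 W=0
Move 10: W@(2,1) -> caps B=1 W=0
Move 11: B@(3,1) -> caps B=1 W=0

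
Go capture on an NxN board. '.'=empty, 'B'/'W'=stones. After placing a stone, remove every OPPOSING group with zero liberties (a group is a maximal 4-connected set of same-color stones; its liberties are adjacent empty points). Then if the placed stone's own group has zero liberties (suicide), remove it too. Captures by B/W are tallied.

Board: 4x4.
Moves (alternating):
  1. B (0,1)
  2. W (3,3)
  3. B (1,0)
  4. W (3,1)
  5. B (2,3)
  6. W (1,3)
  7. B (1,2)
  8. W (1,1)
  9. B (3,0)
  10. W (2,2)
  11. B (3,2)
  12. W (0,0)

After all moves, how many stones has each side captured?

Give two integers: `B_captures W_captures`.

Answer: 0 1

Derivation:
Move 1: B@(0,1) -> caps B=0 W=0
Move 2: W@(3,3) -> caps B=0 W=0
Move 3: B@(1,0) -> caps B=0 W=0
Move 4: W@(3,1) -> caps B=0 W=0
Move 5: B@(2,3) -> caps B=0 W=0
Move 6: W@(1,3) -> caps B=0 W=0
Move 7: B@(1,2) -> caps B=0 W=0
Move 8: W@(1,1) -> caps B=0 W=0
Move 9: B@(3,0) -> caps B=0 W=0
Move 10: W@(2,2) -> caps B=0 W=1
Move 11: B@(3,2) -> caps B=0 W=1
Move 12: W@(0,0) -> caps B=0 W=1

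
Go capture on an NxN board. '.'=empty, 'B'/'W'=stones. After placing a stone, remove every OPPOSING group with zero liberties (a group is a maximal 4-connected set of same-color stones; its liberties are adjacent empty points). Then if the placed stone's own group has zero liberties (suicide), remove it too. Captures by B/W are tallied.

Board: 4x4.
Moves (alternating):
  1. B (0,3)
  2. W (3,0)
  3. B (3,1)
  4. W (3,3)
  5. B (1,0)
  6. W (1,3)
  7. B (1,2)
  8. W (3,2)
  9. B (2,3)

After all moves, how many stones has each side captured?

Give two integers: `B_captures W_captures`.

Answer: 1 0

Derivation:
Move 1: B@(0,3) -> caps B=0 W=0
Move 2: W@(3,0) -> caps B=0 W=0
Move 3: B@(3,1) -> caps B=0 W=0
Move 4: W@(3,3) -> caps B=0 W=0
Move 5: B@(1,0) -> caps B=0 W=0
Move 6: W@(1,3) -> caps B=0 W=0
Move 7: B@(1,2) -> caps B=0 W=0
Move 8: W@(3,2) -> caps B=0 W=0
Move 9: B@(2,3) -> caps B=1 W=0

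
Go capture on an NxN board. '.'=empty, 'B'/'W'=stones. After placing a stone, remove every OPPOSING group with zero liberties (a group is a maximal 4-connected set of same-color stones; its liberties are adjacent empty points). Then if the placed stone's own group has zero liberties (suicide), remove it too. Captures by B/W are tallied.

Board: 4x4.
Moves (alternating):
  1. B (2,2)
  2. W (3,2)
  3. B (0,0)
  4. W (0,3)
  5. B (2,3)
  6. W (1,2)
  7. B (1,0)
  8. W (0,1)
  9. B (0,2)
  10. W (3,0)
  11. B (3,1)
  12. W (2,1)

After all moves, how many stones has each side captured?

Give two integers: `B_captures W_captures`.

Answer: 0 1

Derivation:
Move 1: B@(2,2) -> caps B=0 W=0
Move 2: W@(3,2) -> caps B=0 W=0
Move 3: B@(0,0) -> caps B=0 W=0
Move 4: W@(0,3) -> caps B=0 W=0
Move 5: B@(2,3) -> caps B=0 W=0
Move 6: W@(1,2) -> caps B=0 W=0
Move 7: B@(1,0) -> caps B=0 W=0
Move 8: W@(0,1) -> caps B=0 W=0
Move 9: B@(0,2) -> caps B=0 W=0
Move 10: W@(3,0) -> caps B=0 W=0
Move 11: B@(3,1) -> caps B=0 W=0
Move 12: W@(2,1) -> caps B=0 W=1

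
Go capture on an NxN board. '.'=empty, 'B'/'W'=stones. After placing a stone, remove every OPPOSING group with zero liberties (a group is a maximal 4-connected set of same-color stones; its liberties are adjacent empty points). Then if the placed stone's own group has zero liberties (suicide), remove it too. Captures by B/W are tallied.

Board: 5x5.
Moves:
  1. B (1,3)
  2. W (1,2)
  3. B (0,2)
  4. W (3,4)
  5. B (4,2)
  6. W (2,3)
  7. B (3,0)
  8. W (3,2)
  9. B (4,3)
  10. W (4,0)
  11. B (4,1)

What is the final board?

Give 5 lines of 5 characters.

Move 1: B@(1,3) -> caps B=0 W=0
Move 2: W@(1,2) -> caps B=0 W=0
Move 3: B@(0,2) -> caps B=0 W=0
Move 4: W@(3,4) -> caps B=0 W=0
Move 5: B@(4,2) -> caps B=0 W=0
Move 6: W@(2,3) -> caps B=0 W=0
Move 7: B@(3,0) -> caps B=0 W=0
Move 8: W@(3,2) -> caps B=0 W=0
Move 9: B@(4,3) -> caps B=0 W=0
Move 10: W@(4,0) -> caps B=0 W=0
Move 11: B@(4,1) -> caps B=1 W=0

Answer: ..B..
..WB.
...W.
B.W.W
.BBB.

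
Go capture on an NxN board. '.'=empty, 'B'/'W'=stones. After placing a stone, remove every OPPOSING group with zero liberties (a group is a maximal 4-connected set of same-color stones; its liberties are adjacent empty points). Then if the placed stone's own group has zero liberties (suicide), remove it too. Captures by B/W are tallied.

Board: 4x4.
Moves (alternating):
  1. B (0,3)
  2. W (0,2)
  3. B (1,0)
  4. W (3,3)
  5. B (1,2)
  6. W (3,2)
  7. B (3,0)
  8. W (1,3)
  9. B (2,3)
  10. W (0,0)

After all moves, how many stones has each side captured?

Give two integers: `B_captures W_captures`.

Answer: 0 1

Derivation:
Move 1: B@(0,3) -> caps B=0 W=0
Move 2: W@(0,2) -> caps B=0 W=0
Move 3: B@(1,0) -> caps B=0 W=0
Move 4: W@(3,3) -> caps B=0 W=0
Move 5: B@(1,2) -> caps B=0 W=0
Move 6: W@(3,2) -> caps B=0 W=0
Move 7: B@(3,0) -> caps B=0 W=0
Move 8: W@(1,3) -> caps B=0 W=1
Move 9: B@(2,3) -> caps B=0 W=1
Move 10: W@(0,0) -> caps B=0 W=1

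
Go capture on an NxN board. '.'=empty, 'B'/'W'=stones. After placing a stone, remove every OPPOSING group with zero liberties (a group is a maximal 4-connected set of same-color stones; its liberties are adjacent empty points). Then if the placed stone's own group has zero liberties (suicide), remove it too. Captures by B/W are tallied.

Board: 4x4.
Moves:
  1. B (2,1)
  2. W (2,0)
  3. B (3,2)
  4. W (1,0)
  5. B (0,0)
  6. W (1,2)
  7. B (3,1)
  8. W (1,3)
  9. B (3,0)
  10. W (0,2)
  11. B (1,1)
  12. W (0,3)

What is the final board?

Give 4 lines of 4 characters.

Move 1: B@(2,1) -> caps B=0 W=0
Move 2: W@(2,0) -> caps B=0 W=0
Move 3: B@(3,2) -> caps B=0 W=0
Move 4: W@(1,0) -> caps B=0 W=0
Move 5: B@(0,0) -> caps B=0 W=0
Move 6: W@(1,2) -> caps B=0 W=0
Move 7: B@(3,1) -> caps B=0 W=0
Move 8: W@(1,3) -> caps B=0 W=0
Move 9: B@(3,0) -> caps B=0 W=0
Move 10: W@(0,2) -> caps B=0 W=0
Move 11: B@(1,1) -> caps B=2 W=0
Move 12: W@(0,3) -> caps B=2 W=0

Answer: B.WW
.BWW
.B..
BBB.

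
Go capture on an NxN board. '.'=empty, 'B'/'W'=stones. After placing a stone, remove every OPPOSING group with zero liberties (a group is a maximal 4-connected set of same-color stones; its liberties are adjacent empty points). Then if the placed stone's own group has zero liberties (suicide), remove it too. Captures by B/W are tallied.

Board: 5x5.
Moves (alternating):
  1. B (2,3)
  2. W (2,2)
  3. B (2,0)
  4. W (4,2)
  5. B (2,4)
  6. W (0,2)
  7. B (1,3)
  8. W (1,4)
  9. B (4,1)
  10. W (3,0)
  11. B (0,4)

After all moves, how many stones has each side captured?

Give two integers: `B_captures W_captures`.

Answer: 1 0

Derivation:
Move 1: B@(2,3) -> caps B=0 W=0
Move 2: W@(2,2) -> caps B=0 W=0
Move 3: B@(2,0) -> caps B=0 W=0
Move 4: W@(4,2) -> caps B=0 W=0
Move 5: B@(2,4) -> caps B=0 W=0
Move 6: W@(0,2) -> caps B=0 W=0
Move 7: B@(1,3) -> caps B=0 W=0
Move 8: W@(1,4) -> caps B=0 W=0
Move 9: B@(4,1) -> caps B=0 W=0
Move 10: W@(3,0) -> caps B=0 W=0
Move 11: B@(0,4) -> caps B=1 W=0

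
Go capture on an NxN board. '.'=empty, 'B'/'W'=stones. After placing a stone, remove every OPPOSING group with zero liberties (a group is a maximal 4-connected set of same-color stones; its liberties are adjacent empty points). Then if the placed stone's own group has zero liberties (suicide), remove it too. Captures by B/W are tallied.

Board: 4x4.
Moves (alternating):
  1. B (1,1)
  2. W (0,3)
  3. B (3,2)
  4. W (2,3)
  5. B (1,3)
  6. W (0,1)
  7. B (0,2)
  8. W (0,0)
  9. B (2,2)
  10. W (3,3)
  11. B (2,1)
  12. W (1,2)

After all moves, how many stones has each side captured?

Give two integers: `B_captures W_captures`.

Move 1: B@(1,1) -> caps B=0 W=0
Move 2: W@(0,3) -> caps B=0 W=0
Move 3: B@(3,2) -> caps B=0 W=0
Move 4: W@(2,3) -> caps B=0 W=0
Move 5: B@(1,3) -> caps B=0 W=0
Move 6: W@(0,1) -> caps B=0 W=0
Move 7: B@(0,2) -> caps B=1 W=0
Move 8: W@(0,0) -> caps B=1 W=0
Move 9: B@(2,2) -> caps B=1 W=0
Move 10: W@(3,3) -> caps B=1 W=0
Move 11: B@(2,1) -> caps B=1 W=0
Move 12: W@(1,2) -> caps B=1 W=0

Answer: 1 0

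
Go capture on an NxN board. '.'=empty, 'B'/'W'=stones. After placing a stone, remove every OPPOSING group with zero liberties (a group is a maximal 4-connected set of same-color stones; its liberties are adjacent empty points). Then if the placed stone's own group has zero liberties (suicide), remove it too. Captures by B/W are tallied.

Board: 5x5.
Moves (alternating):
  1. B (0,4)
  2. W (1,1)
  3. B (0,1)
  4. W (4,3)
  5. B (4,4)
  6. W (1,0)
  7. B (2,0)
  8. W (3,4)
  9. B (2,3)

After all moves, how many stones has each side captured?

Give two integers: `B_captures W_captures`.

Move 1: B@(0,4) -> caps B=0 W=0
Move 2: W@(1,1) -> caps B=0 W=0
Move 3: B@(0,1) -> caps B=0 W=0
Move 4: W@(4,3) -> caps B=0 W=0
Move 5: B@(4,4) -> caps B=0 W=0
Move 6: W@(1,0) -> caps B=0 W=0
Move 7: B@(2,0) -> caps B=0 W=0
Move 8: W@(3,4) -> caps B=0 W=1
Move 9: B@(2,3) -> caps B=0 W=1

Answer: 0 1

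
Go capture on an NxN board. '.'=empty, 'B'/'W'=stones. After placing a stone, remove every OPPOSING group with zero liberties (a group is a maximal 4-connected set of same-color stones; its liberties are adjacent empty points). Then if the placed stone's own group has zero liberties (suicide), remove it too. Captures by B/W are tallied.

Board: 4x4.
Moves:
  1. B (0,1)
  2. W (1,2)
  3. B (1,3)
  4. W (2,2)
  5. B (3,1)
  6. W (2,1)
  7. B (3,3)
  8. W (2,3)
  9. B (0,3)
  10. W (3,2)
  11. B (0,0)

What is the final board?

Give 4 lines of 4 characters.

Answer: BB.B
..WB
.WWW
.BW.

Derivation:
Move 1: B@(0,1) -> caps B=0 W=0
Move 2: W@(1,2) -> caps B=0 W=0
Move 3: B@(1,3) -> caps B=0 W=0
Move 4: W@(2,2) -> caps B=0 W=0
Move 5: B@(3,1) -> caps B=0 W=0
Move 6: W@(2,1) -> caps B=0 W=0
Move 7: B@(3,3) -> caps B=0 W=0
Move 8: W@(2,3) -> caps B=0 W=0
Move 9: B@(0,3) -> caps B=0 W=0
Move 10: W@(3,2) -> caps B=0 W=1
Move 11: B@(0,0) -> caps B=0 W=1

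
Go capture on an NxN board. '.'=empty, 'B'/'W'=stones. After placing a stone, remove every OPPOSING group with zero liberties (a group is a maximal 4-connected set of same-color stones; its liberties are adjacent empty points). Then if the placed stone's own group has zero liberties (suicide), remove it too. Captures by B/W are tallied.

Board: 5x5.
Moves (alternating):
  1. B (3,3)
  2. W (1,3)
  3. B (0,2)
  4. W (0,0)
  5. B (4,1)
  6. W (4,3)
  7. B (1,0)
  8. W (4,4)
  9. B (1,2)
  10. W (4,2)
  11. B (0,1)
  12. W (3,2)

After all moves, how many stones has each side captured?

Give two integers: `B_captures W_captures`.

Answer: 1 0

Derivation:
Move 1: B@(3,3) -> caps B=0 W=0
Move 2: W@(1,3) -> caps B=0 W=0
Move 3: B@(0,2) -> caps B=0 W=0
Move 4: W@(0,0) -> caps B=0 W=0
Move 5: B@(4,1) -> caps B=0 W=0
Move 6: W@(4,3) -> caps B=0 W=0
Move 7: B@(1,0) -> caps B=0 W=0
Move 8: W@(4,4) -> caps B=0 W=0
Move 9: B@(1,2) -> caps B=0 W=0
Move 10: W@(4,2) -> caps B=0 W=0
Move 11: B@(0,1) -> caps B=1 W=0
Move 12: W@(3,2) -> caps B=1 W=0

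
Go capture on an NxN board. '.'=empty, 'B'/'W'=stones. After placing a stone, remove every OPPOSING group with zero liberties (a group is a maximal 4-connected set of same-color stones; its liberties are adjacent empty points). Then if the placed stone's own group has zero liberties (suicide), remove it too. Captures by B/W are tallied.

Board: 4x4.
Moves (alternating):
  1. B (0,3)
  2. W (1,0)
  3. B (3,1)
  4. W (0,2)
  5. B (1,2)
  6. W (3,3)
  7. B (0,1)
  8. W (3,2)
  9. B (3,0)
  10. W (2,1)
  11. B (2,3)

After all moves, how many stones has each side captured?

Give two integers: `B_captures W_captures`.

Move 1: B@(0,3) -> caps B=0 W=0
Move 2: W@(1,0) -> caps B=0 W=0
Move 3: B@(3,1) -> caps B=0 W=0
Move 4: W@(0,2) -> caps B=0 W=0
Move 5: B@(1,2) -> caps B=0 W=0
Move 6: W@(3,3) -> caps B=0 W=0
Move 7: B@(0,1) -> caps B=1 W=0
Move 8: W@(3,2) -> caps B=1 W=0
Move 9: B@(3,0) -> caps B=1 W=0
Move 10: W@(2,1) -> caps B=1 W=0
Move 11: B@(2,3) -> caps B=1 W=0

Answer: 1 0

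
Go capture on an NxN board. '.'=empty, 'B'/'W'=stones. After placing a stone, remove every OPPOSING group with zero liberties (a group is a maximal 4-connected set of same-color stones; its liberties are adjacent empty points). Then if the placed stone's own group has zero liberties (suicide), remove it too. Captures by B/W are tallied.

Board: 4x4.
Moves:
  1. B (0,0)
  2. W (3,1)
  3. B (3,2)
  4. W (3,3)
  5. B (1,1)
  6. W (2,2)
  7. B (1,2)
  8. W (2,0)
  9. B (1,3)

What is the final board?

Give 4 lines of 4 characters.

Answer: B...
.BBB
W.W.
.W.W

Derivation:
Move 1: B@(0,0) -> caps B=0 W=0
Move 2: W@(3,1) -> caps B=0 W=0
Move 3: B@(3,2) -> caps B=0 W=0
Move 4: W@(3,3) -> caps B=0 W=0
Move 5: B@(1,1) -> caps B=0 W=0
Move 6: W@(2,2) -> caps B=0 W=1
Move 7: B@(1,2) -> caps B=0 W=1
Move 8: W@(2,0) -> caps B=0 W=1
Move 9: B@(1,3) -> caps B=0 W=1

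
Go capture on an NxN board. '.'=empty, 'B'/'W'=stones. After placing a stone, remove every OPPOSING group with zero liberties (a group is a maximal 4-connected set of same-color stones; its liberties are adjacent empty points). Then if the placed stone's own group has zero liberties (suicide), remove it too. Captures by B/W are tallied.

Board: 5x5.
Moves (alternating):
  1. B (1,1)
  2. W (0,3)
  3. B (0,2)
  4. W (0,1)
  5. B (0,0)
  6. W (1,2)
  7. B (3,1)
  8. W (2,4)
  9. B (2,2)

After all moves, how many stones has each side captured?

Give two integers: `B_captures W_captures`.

Answer: 1 0

Derivation:
Move 1: B@(1,1) -> caps B=0 W=0
Move 2: W@(0,3) -> caps B=0 W=0
Move 3: B@(0,2) -> caps B=0 W=0
Move 4: W@(0,1) -> caps B=0 W=0
Move 5: B@(0,0) -> caps B=1 W=0
Move 6: W@(1,2) -> caps B=1 W=0
Move 7: B@(3,1) -> caps B=1 W=0
Move 8: W@(2,4) -> caps B=1 W=0
Move 9: B@(2,2) -> caps B=1 W=0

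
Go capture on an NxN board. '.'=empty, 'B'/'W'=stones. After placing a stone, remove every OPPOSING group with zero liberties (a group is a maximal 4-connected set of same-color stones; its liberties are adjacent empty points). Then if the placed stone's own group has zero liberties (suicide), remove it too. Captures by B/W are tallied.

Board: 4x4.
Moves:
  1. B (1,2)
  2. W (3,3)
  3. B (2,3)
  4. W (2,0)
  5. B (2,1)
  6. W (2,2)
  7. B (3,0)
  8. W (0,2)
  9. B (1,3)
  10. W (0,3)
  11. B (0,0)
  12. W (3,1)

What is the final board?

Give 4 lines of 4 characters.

Answer: B.WW
..BB
WBWB
.W.W

Derivation:
Move 1: B@(1,2) -> caps B=0 W=0
Move 2: W@(3,3) -> caps B=0 W=0
Move 3: B@(2,3) -> caps B=0 W=0
Move 4: W@(2,0) -> caps B=0 W=0
Move 5: B@(2,1) -> caps B=0 W=0
Move 6: W@(2,2) -> caps B=0 W=0
Move 7: B@(3,0) -> caps B=0 W=0
Move 8: W@(0,2) -> caps B=0 W=0
Move 9: B@(1,3) -> caps B=0 W=0
Move 10: W@(0,3) -> caps B=0 W=0
Move 11: B@(0,0) -> caps B=0 W=0
Move 12: W@(3,1) -> caps B=0 W=1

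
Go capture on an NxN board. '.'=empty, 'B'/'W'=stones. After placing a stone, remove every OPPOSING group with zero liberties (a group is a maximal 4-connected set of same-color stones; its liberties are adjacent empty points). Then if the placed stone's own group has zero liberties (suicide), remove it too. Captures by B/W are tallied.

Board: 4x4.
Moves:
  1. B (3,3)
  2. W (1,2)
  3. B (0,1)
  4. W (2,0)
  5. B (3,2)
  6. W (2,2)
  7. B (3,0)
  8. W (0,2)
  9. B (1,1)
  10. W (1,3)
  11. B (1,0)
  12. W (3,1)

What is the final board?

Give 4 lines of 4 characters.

Answer: .BW.
BBWW
W.W.
.WBB

Derivation:
Move 1: B@(3,3) -> caps B=0 W=0
Move 2: W@(1,2) -> caps B=0 W=0
Move 3: B@(0,1) -> caps B=0 W=0
Move 4: W@(2,0) -> caps B=0 W=0
Move 5: B@(3,2) -> caps B=0 W=0
Move 6: W@(2,2) -> caps B=0 W=0
Move 7: B@(3,0) -> caps B=0 W=0
Move 8: W@(0,2) -> caps B=0 W=0
Move 9: B@(1,1) -> caps B=0 W=0
Move 10: W@(1,3) -> caps B=0 W=0
Move 11: B@(1,0) -> caps B=0 W=0
Move 12: W@(3,1) -> caps B=0 W=1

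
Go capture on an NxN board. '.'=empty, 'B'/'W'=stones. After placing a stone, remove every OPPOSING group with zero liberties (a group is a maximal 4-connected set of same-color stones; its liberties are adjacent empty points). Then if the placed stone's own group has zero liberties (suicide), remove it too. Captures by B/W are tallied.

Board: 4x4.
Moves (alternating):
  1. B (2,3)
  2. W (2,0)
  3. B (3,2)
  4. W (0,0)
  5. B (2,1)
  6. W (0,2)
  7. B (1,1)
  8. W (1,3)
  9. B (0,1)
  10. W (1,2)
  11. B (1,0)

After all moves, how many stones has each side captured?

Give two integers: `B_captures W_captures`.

Move 1: B@(2,3) -> caps B=0 W=0
Move 2: W@(2,0) -> caps B=0 W=0
Move 3: B@(3,2) -> caps B=0 W=0
Move 4: W@(0,0) -> caps B=0 W=0
Move 5: B@(2,1) -> caps B=0 W=0
Move 6: W@(0,2) -> caps B=0 W=0
Move 7: B@(1,1) -> caps B=0 W=0
Move 8: W@(1,3) -> caps B=0 W=0
Move 9: B@(0,1) -> caps B=0 W=0
Move 10: W@(1,2) -> caps B=0 W=0
Move 11: B@(1,0) -> caps B=1 W=0

Answer: 1 0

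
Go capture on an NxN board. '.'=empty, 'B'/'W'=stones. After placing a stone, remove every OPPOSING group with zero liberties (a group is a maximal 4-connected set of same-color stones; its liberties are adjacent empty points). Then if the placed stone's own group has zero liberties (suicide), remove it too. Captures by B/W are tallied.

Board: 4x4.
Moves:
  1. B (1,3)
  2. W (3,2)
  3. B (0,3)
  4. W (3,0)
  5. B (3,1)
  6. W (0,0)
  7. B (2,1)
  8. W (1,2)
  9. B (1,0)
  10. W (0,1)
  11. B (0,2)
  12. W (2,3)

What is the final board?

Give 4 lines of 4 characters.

Move 1: B@(1,3) -> caps B=0 W=0
Move 2: W@(3,2) -> caps B=0 W=0
Move 3: B@(0,3) -> caps B=0 W=0
Move 4: W@(3,0) -> caps B=0 W=0
Move 5: B@(3,1) -> caps B=0 W=0
Move 6: W@(0,0) -> caps B=0 W=0
Move 7: B@(2,1) -> caps B=0 W=0
Move 8: W@(1,2) -> caps B=0 W=0
Move 9: B@(1,0) -> caps B=0 W=0
Move 10: W@(0,1) -> caps B=0 W=0
Move 11: B@(0,2) -> caps B=0 W=0
Move 12: W@(2,3) -> caps B=0 W=3

Answer: WW..
B.W.
.B.W
WBW.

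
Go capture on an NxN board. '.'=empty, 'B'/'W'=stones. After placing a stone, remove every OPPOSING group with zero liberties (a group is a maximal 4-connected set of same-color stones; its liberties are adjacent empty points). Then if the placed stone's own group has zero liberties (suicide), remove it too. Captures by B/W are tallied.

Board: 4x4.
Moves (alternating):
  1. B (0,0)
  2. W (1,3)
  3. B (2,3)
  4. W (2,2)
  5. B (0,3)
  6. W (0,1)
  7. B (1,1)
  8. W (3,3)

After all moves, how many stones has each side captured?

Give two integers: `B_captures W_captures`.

Move 1: B@(0,0) -> caps B=0 W=0
Move 2: W@(1,3) -> caps B=0 W=0
Move 3: B@(2,3) -> caps B=0 W=0
Move 4: W@(2,2) -> caps B=0 W=0
Move 5: B@(0,3) -> caps B=0 W=0
Move 6: W@(0,1) -> caps B=0 W=0
Move 7: B@(1,1) -> caps B=0 W=0
Move 8: W@(3,3) -> caps B=0 W=1

Answer: 0 1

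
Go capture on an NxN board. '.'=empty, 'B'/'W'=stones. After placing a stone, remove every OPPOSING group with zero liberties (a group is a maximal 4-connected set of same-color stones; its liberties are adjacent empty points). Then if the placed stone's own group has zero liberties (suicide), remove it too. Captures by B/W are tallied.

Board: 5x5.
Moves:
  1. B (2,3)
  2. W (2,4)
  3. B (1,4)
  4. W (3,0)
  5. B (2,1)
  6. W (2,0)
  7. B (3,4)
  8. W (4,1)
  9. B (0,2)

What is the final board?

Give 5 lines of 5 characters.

Move 1: B@(2,3) -> caps B=0 W=0
Move 2: W@(2,4) -> caps B=0 W=0
Move 3: B@(1,4) -> caps B=0 W=0
Move 4: W@(3,0) -> caps B=0 W=0
Move 5: B@(2,1) -> caps B=0 W=0
Move 6: W@(2,0) -> caps B=0 W=0
Move 7: B@(3,4) -> caps B=1 W=0
Move 8: W@(4,1) -> caps B=1 W=0
Move 9: B@(0,2) -> caps B=1 W=0

Answer: ..B..
....B
WB.B.
W...B
.W...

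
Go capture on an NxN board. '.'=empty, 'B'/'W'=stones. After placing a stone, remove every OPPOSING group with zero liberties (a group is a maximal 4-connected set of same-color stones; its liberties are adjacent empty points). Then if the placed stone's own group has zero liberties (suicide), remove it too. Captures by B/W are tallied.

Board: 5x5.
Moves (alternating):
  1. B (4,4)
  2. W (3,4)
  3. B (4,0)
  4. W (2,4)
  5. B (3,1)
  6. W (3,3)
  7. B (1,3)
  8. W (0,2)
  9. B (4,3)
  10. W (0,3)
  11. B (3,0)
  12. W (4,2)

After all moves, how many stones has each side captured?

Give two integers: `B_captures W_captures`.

Move 1: B@(4,4) -> caps B=0 W=0
Move 2: W@(3,4) -> caps B=0 W=0
Move 3: B@(4,0) -> caps B=0 W=0
Move 4: W@(2,4) -> caps B=0 W=0
Move 5: B@(3,1) -> caps B=0 W=0
Move 6: W@(3,3) -> caps B=0 W=0
Move 7: B@(1,3) -> caps B=0 W=0
Move 8: W@(0,2) -> caps B=0 W=0
Move 9: B@(4,3) -> caps B=0 W=0
Move 10: W@(0,3) -> caps B=0 W=0
Move 11: B@(3,0) -> caps B=0 W=0
Move 12: W@(4,2) -> caps B=0 W=2

Answer: 0 2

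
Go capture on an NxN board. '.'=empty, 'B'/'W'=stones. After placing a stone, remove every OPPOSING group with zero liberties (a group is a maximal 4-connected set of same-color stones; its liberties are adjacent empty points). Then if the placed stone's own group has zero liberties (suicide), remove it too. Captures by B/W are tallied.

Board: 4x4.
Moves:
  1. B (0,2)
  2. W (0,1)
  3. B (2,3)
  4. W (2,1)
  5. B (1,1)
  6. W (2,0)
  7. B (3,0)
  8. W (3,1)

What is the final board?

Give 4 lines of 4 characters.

Answer: .WB.
.B..
WW.B
.W..

Derivation:
Move 1: B@(0,2) -> caps B=0 W=0
Move 2: W@(0,1) -> caps B=0 W=0
Move 3: B@(2,3) -> caps B=0 W=0
Move 4: W@(2,1) -> caps B=0 W=0
Move 5: B@(1,1) -> caps B=0 W=0
Move 6: W@(2,0) -> caps B=0 W=0
Move 7: B@(3,0) -> caps B=0 W=0
Move 8: W@(3,1) -> caps B=0 W=1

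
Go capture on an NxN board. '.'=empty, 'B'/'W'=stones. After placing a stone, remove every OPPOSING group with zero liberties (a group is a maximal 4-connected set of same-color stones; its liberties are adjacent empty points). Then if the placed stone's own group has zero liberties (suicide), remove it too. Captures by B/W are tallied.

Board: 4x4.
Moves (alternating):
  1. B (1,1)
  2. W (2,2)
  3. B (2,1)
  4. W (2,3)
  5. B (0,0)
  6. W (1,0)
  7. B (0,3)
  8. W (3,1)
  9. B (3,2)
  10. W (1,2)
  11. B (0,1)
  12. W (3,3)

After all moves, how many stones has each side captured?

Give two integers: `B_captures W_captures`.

Answer: 0 1

Derivation:
Move 1: B@(1,1) -> caps B=0 W=0
Move 2: W@(2,2) -> caps B=0 W=0
Move 3: B@(2,1) -> caps B=0 W=0
Move 4: W@(2,3) -> caps B=0 W=0
Move 5: B@(0,0) -> caps B=0 W=0
Move 6: W@(1,0) -> caps B=0 W=0
Move 7: B@(0,3) -> caps B=0 W=0
Move 8: W@(3,1) -> caps B=0 W=0
Move 9: B@(3,2) -> caps B=0 W=0
Move 10: W@(1,2) -> caps B=0 W=0
Move 11: B@(0,1) -> caps B=0 W=0
Move 12: W@(3,3) -> caps B=0 W=1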